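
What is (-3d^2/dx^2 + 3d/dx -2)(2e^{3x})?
- 40 e^{3 x}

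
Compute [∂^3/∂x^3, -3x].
-9\frac{d^{2}}{dx^{2}}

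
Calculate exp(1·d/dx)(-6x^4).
- 6 x^{4} - 24 x^{3} - 36 x^{2} - 24 x - 6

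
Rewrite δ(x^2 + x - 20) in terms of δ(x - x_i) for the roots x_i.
\frac{\delta(x + 5) + \delta(x - 4)}{9}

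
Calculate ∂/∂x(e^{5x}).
5 e^{5 x}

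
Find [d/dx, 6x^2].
12 x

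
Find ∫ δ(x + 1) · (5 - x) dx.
6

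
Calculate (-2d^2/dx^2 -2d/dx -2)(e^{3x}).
- 26 e^{3 x}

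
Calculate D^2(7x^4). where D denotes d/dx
84 x^{2}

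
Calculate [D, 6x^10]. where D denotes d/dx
60 x^{9}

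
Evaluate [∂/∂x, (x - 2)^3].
3 \left(x - 2\right)^{2}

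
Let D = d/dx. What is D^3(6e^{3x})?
162 e^{3 x}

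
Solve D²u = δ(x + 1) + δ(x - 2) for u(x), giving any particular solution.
\frac{|x + 1|}{2} + \frac{|x - 2|}{2}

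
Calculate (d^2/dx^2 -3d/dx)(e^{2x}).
- 2 e^{2 x}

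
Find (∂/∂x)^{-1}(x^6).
\frac{x^{7}}{7}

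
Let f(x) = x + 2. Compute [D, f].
1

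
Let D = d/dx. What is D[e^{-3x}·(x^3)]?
3 x^{2} \left(1 - x\right) e^{- 3 x}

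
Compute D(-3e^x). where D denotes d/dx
- 3 e^{x}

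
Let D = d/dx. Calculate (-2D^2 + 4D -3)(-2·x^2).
6 x^{2} - 16 x + 8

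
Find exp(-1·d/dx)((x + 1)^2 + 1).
x^{2} + 1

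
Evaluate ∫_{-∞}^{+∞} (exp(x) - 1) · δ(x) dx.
0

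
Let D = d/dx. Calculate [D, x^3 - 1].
3 x^{2}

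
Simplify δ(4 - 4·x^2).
\frac{\delta(x - 1) + \delta(x + 1)}{8}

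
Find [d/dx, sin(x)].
\cos{\left(x \right)}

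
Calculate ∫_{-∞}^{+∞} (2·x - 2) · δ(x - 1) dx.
0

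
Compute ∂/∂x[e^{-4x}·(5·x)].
5 \left(1 - 4 x\right) e^{- 4 x}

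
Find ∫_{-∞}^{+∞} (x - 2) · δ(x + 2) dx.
-4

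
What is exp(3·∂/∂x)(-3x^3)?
- 3 x^{3} - 27 x^{2} - 81 x - 81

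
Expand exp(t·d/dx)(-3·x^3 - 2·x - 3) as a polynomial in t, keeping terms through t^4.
- 3 t^{3} - 9 t^{2} x - t \left(9 x^{2} + 2\right) - 3 x^{3} - 2 x - 3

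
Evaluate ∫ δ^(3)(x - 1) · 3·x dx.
0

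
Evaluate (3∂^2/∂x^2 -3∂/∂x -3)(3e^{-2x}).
45 e^{- 2 x}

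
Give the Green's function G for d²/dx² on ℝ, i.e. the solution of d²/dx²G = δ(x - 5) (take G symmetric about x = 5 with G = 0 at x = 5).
\frac{|x - 5|}{2}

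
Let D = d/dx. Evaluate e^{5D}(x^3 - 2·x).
x^{3} + 15 x^{2} + 73 x + 115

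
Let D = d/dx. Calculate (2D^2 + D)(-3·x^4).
12 x^{2} \left(- x - 6\right)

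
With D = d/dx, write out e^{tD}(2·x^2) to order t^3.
2 t^{2} + 4 t x + 2 x^{2}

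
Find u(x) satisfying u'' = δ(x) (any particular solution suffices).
\frac{|x|}{2}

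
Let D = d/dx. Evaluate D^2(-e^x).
- e^{x}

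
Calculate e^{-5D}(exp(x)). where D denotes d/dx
e^{x - 5}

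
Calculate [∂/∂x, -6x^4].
- 24 x^{3}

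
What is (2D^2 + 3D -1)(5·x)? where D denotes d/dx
15 - 5 x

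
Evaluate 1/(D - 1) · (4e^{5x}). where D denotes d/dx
e^{5 x}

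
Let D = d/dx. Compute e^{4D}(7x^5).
7 x^{5} + 140 x^{4} + 1120 x^{3} + 4480 x^{2} + 8960 x + 7168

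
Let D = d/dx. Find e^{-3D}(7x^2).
7 x^{2} - 42 x + 63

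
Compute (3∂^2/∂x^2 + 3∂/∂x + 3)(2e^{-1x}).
6 e^{- x}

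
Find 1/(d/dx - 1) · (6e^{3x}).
3 e^{3 x}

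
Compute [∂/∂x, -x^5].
- 5 x^{4}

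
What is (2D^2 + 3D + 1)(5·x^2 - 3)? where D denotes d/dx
5 x^{2} + 30 x + 17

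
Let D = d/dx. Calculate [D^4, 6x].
24D^{3}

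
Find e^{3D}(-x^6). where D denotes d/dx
- x^{6} - 18 x^{5} - 135 x^{4} - 540 x^{3} - 1215 x^{2} - 1458 x - 729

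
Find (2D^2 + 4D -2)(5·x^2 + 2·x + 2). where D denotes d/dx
- 10 x^{2} + 36 x + 24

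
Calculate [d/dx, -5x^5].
- 25 x^{4}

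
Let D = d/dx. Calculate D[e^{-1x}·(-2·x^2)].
2 x \left(x - 2\right) e^{- x}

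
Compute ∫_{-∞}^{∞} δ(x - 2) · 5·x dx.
10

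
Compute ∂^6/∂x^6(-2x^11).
- 665280 x^{5}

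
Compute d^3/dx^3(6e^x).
6 e^{x}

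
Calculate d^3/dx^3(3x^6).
360 x^{3}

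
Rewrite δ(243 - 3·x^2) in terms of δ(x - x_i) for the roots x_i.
\frac{\delta(x - 9) + \delta(x + 9)}{54}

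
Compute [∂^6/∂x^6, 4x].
24\frac{d^{5}}{dx^{5}}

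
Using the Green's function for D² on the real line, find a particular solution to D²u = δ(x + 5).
\frac{|x + 5|}{2}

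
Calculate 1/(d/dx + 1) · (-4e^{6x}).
- \frac{4 e^{6 x}}{7}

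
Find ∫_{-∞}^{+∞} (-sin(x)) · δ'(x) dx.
1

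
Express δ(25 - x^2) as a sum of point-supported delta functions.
\frac{\delta(x - 5) + \delta(x + 5)}{10}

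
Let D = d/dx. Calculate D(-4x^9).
- 36 x^{8}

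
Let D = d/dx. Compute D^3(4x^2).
0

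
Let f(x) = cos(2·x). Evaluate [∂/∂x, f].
- 2 \sin{\left(2 x \right)}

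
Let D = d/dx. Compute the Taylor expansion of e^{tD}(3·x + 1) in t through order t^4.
3 t + 3 x + 1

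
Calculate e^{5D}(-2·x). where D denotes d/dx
- 2 x - 10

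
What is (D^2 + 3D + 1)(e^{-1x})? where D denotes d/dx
- e^{- x}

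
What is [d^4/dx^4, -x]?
-4\frac{d^{3}}{dx^{3}}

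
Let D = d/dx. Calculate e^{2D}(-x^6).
- x^{6} - 12 x^{5} - 60 x^{4} - 160 x^{3} - 240 x^{2} - 192 x - 64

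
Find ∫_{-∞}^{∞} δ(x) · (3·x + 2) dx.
2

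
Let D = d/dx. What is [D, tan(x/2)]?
\frac{1}{\cos{\left(x \right)} + 1}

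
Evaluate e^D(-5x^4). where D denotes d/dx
- 5 x^{4} - 20 x^{3} - 30 x^{2} - 20 x - 5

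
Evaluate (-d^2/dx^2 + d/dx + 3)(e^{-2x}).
- 3 e^{- 2 x}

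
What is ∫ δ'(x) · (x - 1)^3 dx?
-3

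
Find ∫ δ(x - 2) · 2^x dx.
4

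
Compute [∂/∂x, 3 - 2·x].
-2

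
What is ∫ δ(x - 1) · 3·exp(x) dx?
3 e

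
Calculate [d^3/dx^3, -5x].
-15\frac{d^{2}}{dx^{2}}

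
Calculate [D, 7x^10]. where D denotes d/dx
70 x^{9}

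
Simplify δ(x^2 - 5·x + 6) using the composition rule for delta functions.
\frac{\delta(x - 2) + \delta(x - 3)}{1}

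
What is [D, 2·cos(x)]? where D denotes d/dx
- 2 \sin{\left(x \right)}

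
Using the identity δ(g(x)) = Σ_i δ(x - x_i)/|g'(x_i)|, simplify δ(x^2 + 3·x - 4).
\frac{\delta(x - 1) + \delta(x + 4)}{5}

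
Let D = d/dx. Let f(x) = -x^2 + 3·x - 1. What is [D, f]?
3 - 2 x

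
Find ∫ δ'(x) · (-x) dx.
1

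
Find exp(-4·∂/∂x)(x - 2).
x - 6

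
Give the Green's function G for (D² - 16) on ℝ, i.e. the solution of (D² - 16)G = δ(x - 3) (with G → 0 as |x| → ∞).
-\frac{e^{-4|x - 3|}}{8}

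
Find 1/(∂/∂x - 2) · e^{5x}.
\frac{e^{5 x}}{3}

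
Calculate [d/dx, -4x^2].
- 8 x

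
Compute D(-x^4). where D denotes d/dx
- 4 x^{3}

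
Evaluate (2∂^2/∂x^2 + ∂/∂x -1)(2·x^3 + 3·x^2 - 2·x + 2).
- 2 x^{3} + 3 x^{2} + 32 x + 8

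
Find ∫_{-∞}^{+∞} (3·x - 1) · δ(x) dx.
-1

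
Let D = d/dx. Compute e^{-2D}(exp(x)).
e^{x - 2}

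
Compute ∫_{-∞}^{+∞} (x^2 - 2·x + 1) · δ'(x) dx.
2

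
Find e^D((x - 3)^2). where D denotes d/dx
x^{2} - 4 x + 4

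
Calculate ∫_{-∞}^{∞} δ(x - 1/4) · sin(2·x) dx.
\sin{\left(\frac{1}{2} \right)}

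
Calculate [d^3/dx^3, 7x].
21\frac{d^{2}}{dx^{2}}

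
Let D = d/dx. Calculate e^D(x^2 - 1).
x \left(x + 2\right)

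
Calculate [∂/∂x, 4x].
4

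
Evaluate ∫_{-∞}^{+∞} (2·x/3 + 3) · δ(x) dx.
3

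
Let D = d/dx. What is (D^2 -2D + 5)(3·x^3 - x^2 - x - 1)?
15 x^{3} - 23 x^{2} + 17 x - 5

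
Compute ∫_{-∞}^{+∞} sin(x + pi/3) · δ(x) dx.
\frac{\sqrt{3}}{2}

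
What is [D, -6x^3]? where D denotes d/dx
- 18 x^{2}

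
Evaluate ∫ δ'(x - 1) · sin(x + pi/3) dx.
- \cos{\left(1 + \frac{\pi}{3} \right)}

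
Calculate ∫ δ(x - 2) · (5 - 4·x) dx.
-3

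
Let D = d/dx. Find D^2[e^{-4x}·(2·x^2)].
4 \left(8 x^{2} - 8 x + 1\right) e^{- 4 x}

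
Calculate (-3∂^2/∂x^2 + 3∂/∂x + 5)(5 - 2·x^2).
- 10 x^{2} - 12 x + 37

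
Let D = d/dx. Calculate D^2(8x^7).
336 x^{5}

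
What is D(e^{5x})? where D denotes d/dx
5 e^{5 x}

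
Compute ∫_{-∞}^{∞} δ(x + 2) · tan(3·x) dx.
- \tan{\left(6 \right)}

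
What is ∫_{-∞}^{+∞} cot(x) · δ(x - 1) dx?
\cot{\left(1 \right)}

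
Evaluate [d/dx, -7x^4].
- 28 x^{3}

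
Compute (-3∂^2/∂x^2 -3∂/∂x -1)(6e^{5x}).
- 546 e^{5 x}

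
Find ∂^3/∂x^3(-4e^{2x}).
- 32 e^{2 x}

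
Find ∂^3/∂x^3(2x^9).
1008 x^{6}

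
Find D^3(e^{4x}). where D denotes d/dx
64 e^{4 x}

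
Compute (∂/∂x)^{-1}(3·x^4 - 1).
\frac{3 x^{5}}{5} - x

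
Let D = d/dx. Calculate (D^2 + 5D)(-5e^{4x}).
- 180 e^{4 x}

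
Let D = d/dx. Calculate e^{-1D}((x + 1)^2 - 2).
x^{2} - 2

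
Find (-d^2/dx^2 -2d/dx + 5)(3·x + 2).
15 x + 4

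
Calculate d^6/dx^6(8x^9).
483840 x^{3}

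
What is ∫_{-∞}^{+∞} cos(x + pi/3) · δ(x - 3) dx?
\cos{\left(\frac{\pi}{3} + 3 \right)}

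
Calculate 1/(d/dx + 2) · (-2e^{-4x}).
e^{- 4 x}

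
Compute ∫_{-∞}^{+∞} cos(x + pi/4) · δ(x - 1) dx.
\cos{\left(\frac{\pi}{4} + 1 \right)}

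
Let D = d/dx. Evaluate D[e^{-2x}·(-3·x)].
3 \left(2 x - 1\right) e^{- 2 x}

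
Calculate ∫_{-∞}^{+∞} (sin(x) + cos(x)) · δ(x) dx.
1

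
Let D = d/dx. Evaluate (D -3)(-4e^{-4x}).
28 e^{- 4 x}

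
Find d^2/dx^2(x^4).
12 x^{2}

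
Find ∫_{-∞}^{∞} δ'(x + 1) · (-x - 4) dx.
1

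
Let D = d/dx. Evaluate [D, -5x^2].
- 10 x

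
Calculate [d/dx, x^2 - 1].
2 x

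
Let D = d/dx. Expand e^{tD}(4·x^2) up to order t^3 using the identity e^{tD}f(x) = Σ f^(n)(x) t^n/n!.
4 t^{2} + 8 t x + 4 x^{2}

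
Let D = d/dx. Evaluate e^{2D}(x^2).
x^{2} + 4 x + 4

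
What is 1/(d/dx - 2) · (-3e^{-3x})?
\frac{3 e^{- 3 x}}{5}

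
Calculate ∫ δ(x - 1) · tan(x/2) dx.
\tan{\left(\frac{1}{2} \right)}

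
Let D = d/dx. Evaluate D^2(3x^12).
396 x^{10}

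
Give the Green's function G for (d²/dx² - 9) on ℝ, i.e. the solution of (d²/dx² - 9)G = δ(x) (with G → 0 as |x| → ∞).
-\frac{e^{-3|x|}}{6}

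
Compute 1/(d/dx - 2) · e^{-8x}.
- \frac{e^{- 8 x}}{10}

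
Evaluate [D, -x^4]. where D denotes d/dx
- 4 x^{3}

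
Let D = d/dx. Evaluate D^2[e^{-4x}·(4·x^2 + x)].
16 x \left(4 x - 3\right) e^{- 4 x}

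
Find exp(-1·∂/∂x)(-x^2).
- x^{2} + 2 x - 1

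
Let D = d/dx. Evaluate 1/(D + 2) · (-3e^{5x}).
- \frac{3 e^{5 x}}{7}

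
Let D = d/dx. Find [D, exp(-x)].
- e^{- x}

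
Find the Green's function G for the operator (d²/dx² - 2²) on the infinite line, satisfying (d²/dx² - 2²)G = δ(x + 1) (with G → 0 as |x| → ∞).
-\frac{e^{-2|x + 1|}}{4}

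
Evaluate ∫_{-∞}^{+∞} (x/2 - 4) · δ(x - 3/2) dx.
- \frac{13}{4}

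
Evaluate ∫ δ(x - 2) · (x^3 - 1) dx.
7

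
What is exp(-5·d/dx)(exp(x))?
e^{x - 5}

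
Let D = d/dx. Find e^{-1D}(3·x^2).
3 x^{2} - 6 x + 3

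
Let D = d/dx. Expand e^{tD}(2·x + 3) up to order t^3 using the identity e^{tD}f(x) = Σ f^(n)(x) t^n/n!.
2 t + 2 x + 3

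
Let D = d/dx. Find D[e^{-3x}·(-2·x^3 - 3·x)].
3 \left(2 x^{3} - 2 x^{2} + 3 x - 1\right) e^{- 3 x}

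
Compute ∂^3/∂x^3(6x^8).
2016 x^{5}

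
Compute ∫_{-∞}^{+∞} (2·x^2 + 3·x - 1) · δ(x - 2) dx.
13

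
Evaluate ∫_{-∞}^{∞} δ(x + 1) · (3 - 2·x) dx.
5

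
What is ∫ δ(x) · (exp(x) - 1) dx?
0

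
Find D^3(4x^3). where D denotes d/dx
24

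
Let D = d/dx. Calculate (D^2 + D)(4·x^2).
8 x + 8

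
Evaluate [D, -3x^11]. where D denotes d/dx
- 33 x^{10}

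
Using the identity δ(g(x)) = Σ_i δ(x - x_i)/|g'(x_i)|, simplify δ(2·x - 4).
\frac{\delta(x - 2)}{2}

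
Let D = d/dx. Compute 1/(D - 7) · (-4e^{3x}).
e^{3 x}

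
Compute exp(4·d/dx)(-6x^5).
- 6 x^{5} - 120 x^{4} - 960 x^{3} - 3840 x^{2} - 7680 x - 6144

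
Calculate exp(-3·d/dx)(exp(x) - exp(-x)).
- e^{3 - x} + e^{x - 3}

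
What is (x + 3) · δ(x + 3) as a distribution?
0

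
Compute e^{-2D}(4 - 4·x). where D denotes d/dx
12 - 4 x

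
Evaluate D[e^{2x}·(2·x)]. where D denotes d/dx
\left(4 x + 2\right) e^{2 x}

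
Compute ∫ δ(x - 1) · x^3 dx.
1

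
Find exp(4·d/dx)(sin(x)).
\sin{\left(x + 4 \right)}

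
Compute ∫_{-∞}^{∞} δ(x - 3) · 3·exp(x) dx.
3 e^{3}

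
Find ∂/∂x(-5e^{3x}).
- 15 e^{3 x}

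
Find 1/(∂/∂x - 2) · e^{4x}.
\frac{e^{4 x}}{2}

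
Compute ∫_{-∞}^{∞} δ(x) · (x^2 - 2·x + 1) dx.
1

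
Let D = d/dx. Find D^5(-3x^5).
-360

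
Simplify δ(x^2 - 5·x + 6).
\frac{\delta(x - 3) + \delta(x - 2)}{1}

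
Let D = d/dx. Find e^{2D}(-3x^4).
- 3 x^{4} - 24 x^{3} - 72 x^{2} - 96 x - 48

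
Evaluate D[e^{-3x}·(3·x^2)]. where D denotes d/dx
3 x \left(2 - 3 x\right) e^{- 3 x}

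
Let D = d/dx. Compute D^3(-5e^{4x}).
- 320 e^{4 x}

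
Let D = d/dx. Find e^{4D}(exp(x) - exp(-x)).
2 \sinh{\left(x + 4 \right)}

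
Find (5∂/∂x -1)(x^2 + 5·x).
- x^{2} + 5 x + 25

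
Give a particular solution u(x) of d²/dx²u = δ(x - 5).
\frac{|x - 5|}{2}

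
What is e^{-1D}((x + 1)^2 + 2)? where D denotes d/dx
x^{2} + 2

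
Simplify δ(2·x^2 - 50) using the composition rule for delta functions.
\frac{\delta(x - 5) + \delta(x + 5)}{20}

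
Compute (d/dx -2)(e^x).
- e^{x}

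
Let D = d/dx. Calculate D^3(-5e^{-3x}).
135 e^{- 3 x}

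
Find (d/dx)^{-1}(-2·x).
- x^{2}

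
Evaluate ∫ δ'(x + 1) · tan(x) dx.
- \tan^{2}{\left(1 \right)} - 1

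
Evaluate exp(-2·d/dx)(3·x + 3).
3 x - 3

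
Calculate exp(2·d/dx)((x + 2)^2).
x^{2} + 8 x + 16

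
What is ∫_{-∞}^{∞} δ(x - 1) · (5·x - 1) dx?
4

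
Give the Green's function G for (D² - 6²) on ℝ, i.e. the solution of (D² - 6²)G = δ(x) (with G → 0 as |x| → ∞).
-\frac{e^{-6|x|}}{12}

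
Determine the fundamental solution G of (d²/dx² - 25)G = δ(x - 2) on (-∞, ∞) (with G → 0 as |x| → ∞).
-\frac{e^{-5|x - 2|}}{10}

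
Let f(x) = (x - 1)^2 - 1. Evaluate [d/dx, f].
2 x - 2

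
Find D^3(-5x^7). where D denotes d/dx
- 1050 x^{4}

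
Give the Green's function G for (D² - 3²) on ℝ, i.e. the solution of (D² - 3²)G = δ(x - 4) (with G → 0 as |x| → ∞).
-\frac{e^{-3|x - 4|}}{6}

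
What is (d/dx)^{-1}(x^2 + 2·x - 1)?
\frac{x^{3}}{3} + x^{2} - x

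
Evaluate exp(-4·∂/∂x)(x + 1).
x - 3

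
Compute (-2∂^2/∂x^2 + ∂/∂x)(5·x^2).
10 x - 20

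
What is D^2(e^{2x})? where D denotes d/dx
4 e^{2 x}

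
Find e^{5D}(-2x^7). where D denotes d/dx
- 2 x^{7} - 70 x^{6} - 1050 x^{5} - 8750 x^{4} - 43750 x^{3} - 131250 x^{2} - 218750 x - 156250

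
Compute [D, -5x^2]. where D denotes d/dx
- 10 x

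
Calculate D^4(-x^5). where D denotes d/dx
- 120 x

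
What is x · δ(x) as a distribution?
0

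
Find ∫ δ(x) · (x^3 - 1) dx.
-1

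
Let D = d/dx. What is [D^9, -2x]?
-18D^{8}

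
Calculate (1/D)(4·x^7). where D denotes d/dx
\frac{x^{8}}{2}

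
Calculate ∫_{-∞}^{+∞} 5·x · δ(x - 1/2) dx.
\frac{5}{2}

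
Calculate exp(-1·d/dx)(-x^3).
- x^{3} + 3 x^{2} - 3 x + 1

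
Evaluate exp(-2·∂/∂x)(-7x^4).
- 7 x^{4} + 56 x^{3} - 168 x^{2} + 224 x - 112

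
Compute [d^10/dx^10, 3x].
30\frac{d^{9}}{dx^{9}}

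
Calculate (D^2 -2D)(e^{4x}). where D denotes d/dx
8 e^{4 x}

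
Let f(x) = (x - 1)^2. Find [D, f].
2 x - 2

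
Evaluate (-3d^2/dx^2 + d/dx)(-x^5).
5 x^{3} \left(12 - x\right)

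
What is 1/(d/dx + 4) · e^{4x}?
\frac{e^{4 x}}{8}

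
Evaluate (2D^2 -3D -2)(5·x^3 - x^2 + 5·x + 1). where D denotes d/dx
- 10 x^{3} - 43 x^{2} + 56 x - 21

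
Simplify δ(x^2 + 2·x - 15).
\frac{\delta(x + 5) + \delta(x - 3)}{8}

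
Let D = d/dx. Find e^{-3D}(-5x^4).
- 5 x^{4} + 60 x^{3} - 270 x^{2} + 540 x - 405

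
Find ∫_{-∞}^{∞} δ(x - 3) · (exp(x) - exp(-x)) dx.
2 \sinh{\left(3 \right)}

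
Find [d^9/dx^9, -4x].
-36\frac{d^{8}}{dx^{8}}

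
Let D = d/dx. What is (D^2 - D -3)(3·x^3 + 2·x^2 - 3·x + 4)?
- 9 x^{3} - 15 x^{2} + 23 x - 5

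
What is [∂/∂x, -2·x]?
-2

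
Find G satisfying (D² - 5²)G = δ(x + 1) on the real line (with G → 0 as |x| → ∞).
-\frac{e^{-5|x + 1|}}{10}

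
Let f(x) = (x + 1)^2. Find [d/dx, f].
2 x + 2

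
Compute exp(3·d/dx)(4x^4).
4 x^{4} + 48 x^{3} + 216 x^{2} + 432 x + 324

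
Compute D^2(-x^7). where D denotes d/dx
- 42 x^{5}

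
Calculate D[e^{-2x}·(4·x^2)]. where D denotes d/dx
8 x \left(1 - x\right) e^{- 2 x}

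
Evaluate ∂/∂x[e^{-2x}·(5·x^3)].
x^{2} \left(15 - 10 x\right) e^{- 2 x}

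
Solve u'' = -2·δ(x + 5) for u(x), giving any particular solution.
-|x + 5|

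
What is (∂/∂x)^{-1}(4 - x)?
- \frac{x^{2}}{2} + 4 x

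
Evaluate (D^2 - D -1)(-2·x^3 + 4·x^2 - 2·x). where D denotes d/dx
2 x^{3} + 2 x^{2} - 18 x + 10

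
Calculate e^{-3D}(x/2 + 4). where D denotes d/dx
\frac{x}{2} + \frac{5}{2}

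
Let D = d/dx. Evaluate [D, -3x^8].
- 24 x^{7}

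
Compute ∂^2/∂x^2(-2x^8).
- 112 x^{6}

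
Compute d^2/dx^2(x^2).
2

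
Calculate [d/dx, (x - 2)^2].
2 x - 4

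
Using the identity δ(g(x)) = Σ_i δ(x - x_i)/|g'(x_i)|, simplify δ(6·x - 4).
\frac{\delta(x - 2/3)}{6}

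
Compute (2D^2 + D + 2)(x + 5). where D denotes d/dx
2 x + 11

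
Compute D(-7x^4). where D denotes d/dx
- 28 x^{3}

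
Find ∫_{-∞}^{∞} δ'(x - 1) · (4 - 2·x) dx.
2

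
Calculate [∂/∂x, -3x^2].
- 6 x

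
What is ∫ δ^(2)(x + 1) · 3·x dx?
0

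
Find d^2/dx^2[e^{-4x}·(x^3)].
2 x \left(8 x^{2} - 12 x + 3\right) e^{- 4 x}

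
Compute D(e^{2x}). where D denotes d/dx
2 e^{2 x}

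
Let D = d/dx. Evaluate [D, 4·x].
4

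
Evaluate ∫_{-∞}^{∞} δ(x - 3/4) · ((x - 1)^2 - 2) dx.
- \frac{31}{16}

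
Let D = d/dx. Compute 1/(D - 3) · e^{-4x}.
- \frac{e^{- 4 x}}{7}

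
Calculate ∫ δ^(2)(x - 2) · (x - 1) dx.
0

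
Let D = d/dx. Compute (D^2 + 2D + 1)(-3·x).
- 3 x - 6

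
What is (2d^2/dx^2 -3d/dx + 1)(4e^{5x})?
144 e^{5 x}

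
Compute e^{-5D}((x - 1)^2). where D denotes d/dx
x^{2} - 12 x + 36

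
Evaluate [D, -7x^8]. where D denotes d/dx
- 56 x^{7}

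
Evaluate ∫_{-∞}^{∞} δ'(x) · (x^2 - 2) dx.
0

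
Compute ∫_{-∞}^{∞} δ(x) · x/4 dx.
0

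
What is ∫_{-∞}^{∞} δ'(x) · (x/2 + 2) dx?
- \frac{1}{2}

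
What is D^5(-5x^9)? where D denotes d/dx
- 75600 x^{4}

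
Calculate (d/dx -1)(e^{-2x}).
- 3 e^{- 2 x}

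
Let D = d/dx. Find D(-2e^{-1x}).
2 e^{- x}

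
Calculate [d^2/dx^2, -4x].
-8\frac{d}{dx}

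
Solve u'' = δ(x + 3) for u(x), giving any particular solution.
\frac{|x + 3|}{2}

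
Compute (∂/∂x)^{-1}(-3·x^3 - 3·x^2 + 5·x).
- \frac{3 x^{4}}{4} - x^{3} + \frac{5 x^{2}}{2}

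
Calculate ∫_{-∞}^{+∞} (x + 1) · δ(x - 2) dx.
3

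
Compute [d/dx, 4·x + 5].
4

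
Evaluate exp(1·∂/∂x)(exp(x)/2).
\frac{e^{x + 1}}{2}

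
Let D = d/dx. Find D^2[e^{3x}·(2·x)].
\left(18 x + 12\right) e^{3 x}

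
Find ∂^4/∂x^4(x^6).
360 x^{2}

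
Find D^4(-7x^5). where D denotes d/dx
- 840 x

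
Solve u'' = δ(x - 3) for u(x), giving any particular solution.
\frac{|x - 3|}{2}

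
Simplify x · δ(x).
0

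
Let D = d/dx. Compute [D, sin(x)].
\cos{\left(x \right)}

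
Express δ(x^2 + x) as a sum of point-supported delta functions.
\frac{\delta(x + 1) + \delta(x)}{1}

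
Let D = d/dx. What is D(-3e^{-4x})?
12 e^{- 4 x}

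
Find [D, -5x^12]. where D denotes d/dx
- 60 x^{11}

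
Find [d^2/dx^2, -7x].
-14\frac{d}{dx}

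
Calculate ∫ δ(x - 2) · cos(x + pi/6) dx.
\cos{\left(\frac{\pi}{6} + 2 \right)}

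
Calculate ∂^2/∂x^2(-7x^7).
- 294 x^{5}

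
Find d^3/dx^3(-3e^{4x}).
- 192 e^{4 x}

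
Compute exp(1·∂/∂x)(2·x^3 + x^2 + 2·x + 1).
2 x^{3} + 7 x^{2} + 10 x + 6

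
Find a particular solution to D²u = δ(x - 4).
\frac{|x - 4|}{2}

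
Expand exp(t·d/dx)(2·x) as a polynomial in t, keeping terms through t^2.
2 t + 2 x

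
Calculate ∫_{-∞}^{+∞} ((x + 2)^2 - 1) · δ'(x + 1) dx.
-2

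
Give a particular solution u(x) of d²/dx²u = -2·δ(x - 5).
-|x - 5|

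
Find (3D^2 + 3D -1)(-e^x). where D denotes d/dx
- 5 e^{x}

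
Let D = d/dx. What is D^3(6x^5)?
360 x^{2}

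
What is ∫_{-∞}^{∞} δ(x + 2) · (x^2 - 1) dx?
3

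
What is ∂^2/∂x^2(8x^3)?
48 x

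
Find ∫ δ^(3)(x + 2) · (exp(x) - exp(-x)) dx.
- 2 \cosh{\left(2 \right)}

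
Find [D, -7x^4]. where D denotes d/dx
- 28 x^{3}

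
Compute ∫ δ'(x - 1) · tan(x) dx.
- \tan^{2}{\left(1 \right)} - 1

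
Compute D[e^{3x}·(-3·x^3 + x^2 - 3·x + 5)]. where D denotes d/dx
\left(- 9 x^{3} - 6 x^{2} - 7 x + 12\right) e^{3 x}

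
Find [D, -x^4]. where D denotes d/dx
- 4 x^{3}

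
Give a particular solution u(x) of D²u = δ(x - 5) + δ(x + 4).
\frac{|x - 5|}{2} + \frac{|x + 4|}{2}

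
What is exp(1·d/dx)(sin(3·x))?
\sin{\left(3 x + 3 \right)}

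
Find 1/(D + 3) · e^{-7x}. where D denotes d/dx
- \frac{e^{- 7 x}}{4}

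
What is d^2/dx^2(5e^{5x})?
125 e^{5 x}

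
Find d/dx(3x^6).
18 x^{5}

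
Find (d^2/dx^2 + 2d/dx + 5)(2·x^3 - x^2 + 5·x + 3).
10 x^{3} + 7 x^{2} + 33 x + 23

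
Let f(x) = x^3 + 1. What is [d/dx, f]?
3 x^{2}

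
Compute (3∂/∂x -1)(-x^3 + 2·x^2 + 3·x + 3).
x^{3} - 11 x^{2} + 9 x + 6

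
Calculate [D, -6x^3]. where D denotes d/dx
- 18 x^{2}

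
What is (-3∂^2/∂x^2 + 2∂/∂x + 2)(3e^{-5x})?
- 249 e^{- 5 x}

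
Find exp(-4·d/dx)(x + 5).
x + 1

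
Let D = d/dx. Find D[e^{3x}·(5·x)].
\left(15 x + 5\right) e^{3 x}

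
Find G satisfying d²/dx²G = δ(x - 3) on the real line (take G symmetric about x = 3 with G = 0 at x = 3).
\frac{|x - 3|}{2}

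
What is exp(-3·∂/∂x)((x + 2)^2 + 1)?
x^{2} - 2 x + 2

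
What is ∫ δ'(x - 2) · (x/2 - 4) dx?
- \frac{1}{2}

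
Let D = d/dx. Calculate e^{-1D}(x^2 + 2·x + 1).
x^{2}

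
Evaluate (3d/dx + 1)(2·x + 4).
2 x + 10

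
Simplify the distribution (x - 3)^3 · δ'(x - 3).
0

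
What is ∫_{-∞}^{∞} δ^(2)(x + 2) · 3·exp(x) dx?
\frac{3}{e^{2}}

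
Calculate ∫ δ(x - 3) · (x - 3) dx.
0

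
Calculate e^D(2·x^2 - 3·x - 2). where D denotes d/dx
2 x^{2} + x - 3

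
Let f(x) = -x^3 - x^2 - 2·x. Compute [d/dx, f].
- 3 x^{2} - 2 x - 2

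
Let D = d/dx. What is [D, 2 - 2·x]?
-2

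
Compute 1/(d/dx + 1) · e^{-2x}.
- e^{- 2 x}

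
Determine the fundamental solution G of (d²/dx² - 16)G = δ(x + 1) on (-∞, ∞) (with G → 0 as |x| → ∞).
-\frac{e^{-4|x + 1|}}{8}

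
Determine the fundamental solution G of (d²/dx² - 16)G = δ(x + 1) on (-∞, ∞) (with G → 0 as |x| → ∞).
-\frac{e^{-4|x + 1|}}{8}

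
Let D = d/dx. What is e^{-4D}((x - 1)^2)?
x^{2} - 10 x + 25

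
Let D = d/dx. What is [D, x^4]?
4 x^{3}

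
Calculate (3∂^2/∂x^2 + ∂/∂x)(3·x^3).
9 x \left(x + 6\right)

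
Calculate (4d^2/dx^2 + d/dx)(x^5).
5 x^{3} \left(x + 16\right)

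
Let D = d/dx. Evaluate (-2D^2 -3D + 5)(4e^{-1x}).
24 e^{- x}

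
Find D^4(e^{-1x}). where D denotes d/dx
e^{- x}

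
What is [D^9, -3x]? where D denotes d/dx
-27D^{8}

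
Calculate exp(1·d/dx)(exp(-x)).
e^{- x - 1}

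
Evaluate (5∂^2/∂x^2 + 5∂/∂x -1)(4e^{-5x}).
396 e^{- 5 x}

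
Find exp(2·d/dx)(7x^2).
7 x^{2} + 28 x + 28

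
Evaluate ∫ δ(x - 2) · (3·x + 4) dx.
10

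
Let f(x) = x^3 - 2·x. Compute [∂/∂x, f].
3 x^{2} - 2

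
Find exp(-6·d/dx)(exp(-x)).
e^{6 - x}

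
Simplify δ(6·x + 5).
\frac{\delta(x + 5/6)}{6}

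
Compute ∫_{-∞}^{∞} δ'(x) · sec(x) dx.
0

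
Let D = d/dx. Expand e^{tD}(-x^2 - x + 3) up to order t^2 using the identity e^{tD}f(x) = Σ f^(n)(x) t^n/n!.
- t^{2} - t \left(2 x + 1\right) - x^{2} - x + 3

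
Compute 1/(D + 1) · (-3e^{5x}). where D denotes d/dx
- \frac{e^{5 x}}{2}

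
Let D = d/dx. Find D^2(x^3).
6 x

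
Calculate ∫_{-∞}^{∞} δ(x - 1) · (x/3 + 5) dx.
\frac{16}{3}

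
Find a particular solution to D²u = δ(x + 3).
\frac{|x + 3|}{2}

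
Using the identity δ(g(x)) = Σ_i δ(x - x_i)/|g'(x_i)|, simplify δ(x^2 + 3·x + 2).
\frac{\delta(x + 2) + \delta(x + 1)}{1}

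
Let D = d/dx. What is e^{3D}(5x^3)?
5 x^{3} + 45 x^{2} + 135 x + 135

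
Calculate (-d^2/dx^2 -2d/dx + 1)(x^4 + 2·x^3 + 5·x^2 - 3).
x^{4} - 6 x^{3} - 19 x^{2} - 32 x - 13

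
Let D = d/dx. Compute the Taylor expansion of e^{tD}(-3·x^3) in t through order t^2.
3 x \left(- 3 t^{2} - 3 t x - x^{2}\right)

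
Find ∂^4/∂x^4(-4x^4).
-96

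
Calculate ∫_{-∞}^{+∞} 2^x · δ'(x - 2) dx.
- \log{\left(16 \right)}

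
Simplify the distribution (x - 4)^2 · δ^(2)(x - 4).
2\delta(x - 4)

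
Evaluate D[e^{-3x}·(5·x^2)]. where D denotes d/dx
5 x \left(2 - 3 x\right) e^{- 3 x}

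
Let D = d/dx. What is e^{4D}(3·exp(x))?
3 e^{x + 4}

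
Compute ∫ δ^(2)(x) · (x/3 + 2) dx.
0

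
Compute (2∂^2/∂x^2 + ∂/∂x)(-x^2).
- 2 x - 4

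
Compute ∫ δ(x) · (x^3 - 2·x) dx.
0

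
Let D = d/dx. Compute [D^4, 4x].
16D^{3}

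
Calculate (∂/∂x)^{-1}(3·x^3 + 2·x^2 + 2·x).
\frac{3 x^{4}}{4} + \frac{2 x^{3}}{3} + x^{2}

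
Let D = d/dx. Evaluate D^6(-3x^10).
- 453600 x^{4}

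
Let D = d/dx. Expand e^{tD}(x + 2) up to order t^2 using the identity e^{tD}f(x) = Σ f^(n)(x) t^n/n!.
t + x + 2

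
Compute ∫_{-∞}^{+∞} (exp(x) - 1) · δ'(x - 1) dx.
- e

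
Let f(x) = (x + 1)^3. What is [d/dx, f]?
3 \left(x + 1\right)^{2}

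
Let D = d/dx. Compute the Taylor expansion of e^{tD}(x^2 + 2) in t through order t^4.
t^{2} + 2 t x + x^{2} + 2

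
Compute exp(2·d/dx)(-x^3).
- x^{3} - 6 x^{2} - 12 x - 8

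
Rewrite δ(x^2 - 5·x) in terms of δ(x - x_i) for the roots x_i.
\frac{\delta(x - 5) + \delta(x)}{5}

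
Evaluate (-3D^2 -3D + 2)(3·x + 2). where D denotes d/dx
6 x - 5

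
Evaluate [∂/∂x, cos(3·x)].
- 3 \sin{\left(3 x \right)}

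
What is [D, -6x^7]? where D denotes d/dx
- 42 x^{6}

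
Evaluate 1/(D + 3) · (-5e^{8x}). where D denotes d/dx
- \frac{5 e^{8 x}}{11}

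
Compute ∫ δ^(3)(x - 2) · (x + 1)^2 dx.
0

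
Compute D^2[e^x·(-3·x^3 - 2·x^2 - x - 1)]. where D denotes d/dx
\left(- 3 x^{3} - 20 x^{2} - 27 x - 7\right) e^{x}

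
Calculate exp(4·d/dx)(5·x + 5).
5 x + 25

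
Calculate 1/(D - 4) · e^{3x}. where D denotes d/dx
- e^{3 x}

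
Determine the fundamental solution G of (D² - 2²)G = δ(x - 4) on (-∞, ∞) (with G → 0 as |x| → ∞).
-\frac{e^{-2|x - 4|}}{4}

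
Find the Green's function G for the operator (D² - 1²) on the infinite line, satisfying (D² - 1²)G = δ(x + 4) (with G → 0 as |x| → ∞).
-\frac{e^{-|x + 4|}}{2}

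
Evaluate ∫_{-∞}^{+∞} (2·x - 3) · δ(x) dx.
-3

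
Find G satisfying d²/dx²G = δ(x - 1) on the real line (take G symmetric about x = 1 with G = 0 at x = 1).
\frac{|x - 1|}{2}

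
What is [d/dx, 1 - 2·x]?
-2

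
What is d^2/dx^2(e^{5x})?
25 e^{5 x}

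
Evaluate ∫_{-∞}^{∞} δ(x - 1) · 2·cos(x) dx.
2 \cos{\left(1 \right)}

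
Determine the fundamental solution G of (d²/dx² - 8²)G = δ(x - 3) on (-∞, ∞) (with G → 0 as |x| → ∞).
-\frac{e^{-8|x - 3|}}{16}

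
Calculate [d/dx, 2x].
2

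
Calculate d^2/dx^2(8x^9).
576 x^{7}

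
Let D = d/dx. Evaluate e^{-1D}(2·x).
2 x - 2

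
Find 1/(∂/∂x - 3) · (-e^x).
\frac{e^{x}}{2}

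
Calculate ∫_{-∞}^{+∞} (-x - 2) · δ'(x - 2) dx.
1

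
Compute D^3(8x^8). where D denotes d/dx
2688 x^{5}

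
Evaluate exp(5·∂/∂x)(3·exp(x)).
3 e^{x + 5}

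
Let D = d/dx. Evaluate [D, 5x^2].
10 x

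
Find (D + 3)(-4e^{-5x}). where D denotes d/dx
8 e^{- 5 x}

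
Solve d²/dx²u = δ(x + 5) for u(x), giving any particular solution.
\frac{|x + 5|}{2}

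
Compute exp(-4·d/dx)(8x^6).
8 x^{6} - 192 x^{5} + 1920 x^{4} - 10240 x^{3} + 30720 x^{2} - 49152 x + 32768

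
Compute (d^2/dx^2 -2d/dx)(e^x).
- e^{x}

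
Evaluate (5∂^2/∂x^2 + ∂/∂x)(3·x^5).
15 x^{3} \left(x + 20\right)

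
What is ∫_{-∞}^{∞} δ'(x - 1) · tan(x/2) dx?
- \frac{1}{2} - \frac{\tan^{2}{\left(\frac{1}{2} \right)}}{2}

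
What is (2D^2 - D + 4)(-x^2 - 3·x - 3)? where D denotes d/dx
- 4 x^{2} - 10 x - 13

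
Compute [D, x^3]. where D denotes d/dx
3 x^{2}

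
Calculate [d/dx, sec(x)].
\tan{\left(x \right)} \sec{\left(x \right)}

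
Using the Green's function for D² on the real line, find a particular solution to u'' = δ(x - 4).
\frac{|x - 4|}{2}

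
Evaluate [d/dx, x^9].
9 x^{8}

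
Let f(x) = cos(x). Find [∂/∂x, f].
- \sin{\left(x \right)}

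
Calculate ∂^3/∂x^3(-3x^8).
- 1008 x^{5}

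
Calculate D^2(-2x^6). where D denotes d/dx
- 60 x^{4}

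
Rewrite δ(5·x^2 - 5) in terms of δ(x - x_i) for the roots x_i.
\frac{\delta(x - 1) + \delta(x + 1)}{10}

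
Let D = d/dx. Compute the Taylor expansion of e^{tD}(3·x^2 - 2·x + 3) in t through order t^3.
3 t^{2} + 2 t \left(3 x - 1\right) + 3 x^{2} - 2 x + 3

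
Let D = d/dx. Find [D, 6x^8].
48 x^{7}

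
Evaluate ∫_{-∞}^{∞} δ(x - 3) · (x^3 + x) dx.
30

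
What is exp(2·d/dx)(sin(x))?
\sin{\left(x + 2 \right)}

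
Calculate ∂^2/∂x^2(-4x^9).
- 288 x^{7}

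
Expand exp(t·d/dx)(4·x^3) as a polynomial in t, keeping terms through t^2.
4 x \left(3 t^{2} + 3 t x + x^{2}\right)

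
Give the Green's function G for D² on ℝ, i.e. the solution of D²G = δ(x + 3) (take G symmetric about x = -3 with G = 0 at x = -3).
\frac{|x + 3|}{2}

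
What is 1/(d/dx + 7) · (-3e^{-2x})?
- \frac{3 e^{- 2 x}}{5}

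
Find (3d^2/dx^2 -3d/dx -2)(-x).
2 x + 3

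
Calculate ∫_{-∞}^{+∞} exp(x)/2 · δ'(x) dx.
- \frac{1}{2}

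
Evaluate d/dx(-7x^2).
- 14 x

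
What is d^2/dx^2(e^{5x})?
25 e^{5 x}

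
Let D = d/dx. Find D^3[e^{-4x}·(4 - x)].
16 \left(4 x - 19\right) e^{- 4 x}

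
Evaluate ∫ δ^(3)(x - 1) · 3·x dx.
0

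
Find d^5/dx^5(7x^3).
0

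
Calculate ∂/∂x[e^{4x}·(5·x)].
\left(20 x + 5\right) e^{4 x}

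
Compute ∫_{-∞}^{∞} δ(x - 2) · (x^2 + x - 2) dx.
4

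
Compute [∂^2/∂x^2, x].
2\frac{d}{dx}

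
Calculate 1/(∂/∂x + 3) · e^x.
\frac{e^{x}}{4}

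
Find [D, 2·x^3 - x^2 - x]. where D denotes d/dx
6 x^{2} - 2 x - 1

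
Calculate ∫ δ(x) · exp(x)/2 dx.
\frac{1}{2}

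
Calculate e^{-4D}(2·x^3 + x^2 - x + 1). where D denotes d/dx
2 x^{3} - 23 x^{2} + 87 x - 107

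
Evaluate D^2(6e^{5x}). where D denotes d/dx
150 e^{5 x}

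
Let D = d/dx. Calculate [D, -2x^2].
- 4 x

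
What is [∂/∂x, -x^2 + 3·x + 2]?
3 - 2 x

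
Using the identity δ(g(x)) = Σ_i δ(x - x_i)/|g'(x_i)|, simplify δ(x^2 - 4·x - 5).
\frac{\delta(x + 1) + \delta(x - 5)}{6}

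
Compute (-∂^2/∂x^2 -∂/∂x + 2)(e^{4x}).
- 18 e^{4 x}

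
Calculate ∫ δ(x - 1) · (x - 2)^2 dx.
1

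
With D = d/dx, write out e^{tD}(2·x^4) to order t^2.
2 x^{2} \left(6 t^{2} + 4 t x + x^{2}\right)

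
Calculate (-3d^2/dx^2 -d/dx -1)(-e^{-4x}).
45 e^{- 4 x}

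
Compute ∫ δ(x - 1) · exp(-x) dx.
e^{-1}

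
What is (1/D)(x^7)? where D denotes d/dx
\frac{x^{8}}{8}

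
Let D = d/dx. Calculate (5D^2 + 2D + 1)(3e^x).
24 e^{x}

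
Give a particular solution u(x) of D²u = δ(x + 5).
\frac{|x + 5|}{2}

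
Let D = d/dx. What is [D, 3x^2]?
6 x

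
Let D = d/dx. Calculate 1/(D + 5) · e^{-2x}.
\frac{e^{- 2 x}}{3}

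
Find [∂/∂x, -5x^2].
- 10 x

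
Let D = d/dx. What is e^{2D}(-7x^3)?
- 7 x^{3} - 42 x^{2} - 84 x - 56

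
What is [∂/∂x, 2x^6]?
12 x^{5}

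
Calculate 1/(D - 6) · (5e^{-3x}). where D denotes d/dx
- \frac{5 e^{- 3 x}}{9}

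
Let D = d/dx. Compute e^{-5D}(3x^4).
3 x^{4} - 60 x^{3} + 450 x^{2} - 1500 x + 1875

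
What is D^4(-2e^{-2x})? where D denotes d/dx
- 32 e^{- 2 x}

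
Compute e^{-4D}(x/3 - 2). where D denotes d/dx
\frac{x}{3} - \frac{10}{3}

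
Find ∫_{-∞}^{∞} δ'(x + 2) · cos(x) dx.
- \sin{\left(2 \right)}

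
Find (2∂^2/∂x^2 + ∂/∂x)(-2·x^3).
6 x \left(- x - 4\right)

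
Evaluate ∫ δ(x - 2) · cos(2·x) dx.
\cos{\left(4 \right)}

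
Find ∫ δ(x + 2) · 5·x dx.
-10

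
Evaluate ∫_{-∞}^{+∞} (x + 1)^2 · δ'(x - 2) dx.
-6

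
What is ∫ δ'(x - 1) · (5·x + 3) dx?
-5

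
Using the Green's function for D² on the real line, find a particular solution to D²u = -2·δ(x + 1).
-|x + 1|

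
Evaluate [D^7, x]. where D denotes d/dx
7D^{6}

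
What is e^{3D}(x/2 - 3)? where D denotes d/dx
\frac{x}{2} - \frac{3}{2}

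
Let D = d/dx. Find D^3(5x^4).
120 x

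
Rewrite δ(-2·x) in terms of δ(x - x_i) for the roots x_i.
\frac{\delta(x)}{2}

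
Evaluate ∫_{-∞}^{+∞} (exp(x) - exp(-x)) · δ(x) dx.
0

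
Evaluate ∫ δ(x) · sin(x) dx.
0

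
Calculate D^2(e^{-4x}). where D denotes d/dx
16 e^{- 4 x}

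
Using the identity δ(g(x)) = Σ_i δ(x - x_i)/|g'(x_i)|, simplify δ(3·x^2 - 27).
\frac{\delta(x - 3) + \delta(x + 3)}{18}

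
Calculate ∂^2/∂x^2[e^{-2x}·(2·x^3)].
4 x \left(2 x^{2} - 6 x + 3\right) e^{- 2 x}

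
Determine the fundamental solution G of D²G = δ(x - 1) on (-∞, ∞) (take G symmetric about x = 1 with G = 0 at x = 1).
\frac{|x - 1|}{2}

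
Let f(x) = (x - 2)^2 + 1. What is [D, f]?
2 x - 4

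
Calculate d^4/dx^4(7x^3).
0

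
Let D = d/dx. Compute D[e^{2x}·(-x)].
\left(- 2 x - 1\right) e^{2 x}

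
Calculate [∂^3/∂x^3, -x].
-3\frac{d^{2}}{dx^{2}}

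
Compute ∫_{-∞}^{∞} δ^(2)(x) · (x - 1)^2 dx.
2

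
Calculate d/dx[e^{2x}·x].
\left(2 x + 1\right) e^{2 x}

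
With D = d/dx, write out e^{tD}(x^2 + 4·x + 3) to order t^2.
t^{2} + 2 t \left(x + 2\right) + x^{2} + 4 x + 3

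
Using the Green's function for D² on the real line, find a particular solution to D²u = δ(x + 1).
\frac{|x + 1|}{2}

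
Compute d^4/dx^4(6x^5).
720 x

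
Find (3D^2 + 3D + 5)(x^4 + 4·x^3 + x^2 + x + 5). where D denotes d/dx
5 x^{4} + 32 x^{3} + 77 x^{2} + 83 x + 34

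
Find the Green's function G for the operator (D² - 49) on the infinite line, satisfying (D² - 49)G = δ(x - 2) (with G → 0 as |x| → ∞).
-\frac{e^{-7|x - 2|}}{14}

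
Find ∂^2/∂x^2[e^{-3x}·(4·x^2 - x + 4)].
\left(36 x^{2} - 57 x + 50\right) e^{- 3 x}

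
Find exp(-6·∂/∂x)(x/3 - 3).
\frac{x}{3} - 5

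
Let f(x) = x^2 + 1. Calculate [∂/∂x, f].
2 x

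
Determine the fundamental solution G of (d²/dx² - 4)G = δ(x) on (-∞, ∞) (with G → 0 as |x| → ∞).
-\frac{e^{-2|x|}}{4}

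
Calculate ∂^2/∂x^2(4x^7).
168 x^{5}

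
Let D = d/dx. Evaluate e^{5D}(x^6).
x^{6} + 30 x^{5} + 375 x^{4} + 2500 x^{3} + 9375 x^{2} + 18750 x + 15625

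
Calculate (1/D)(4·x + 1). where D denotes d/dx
2 x^{2} + x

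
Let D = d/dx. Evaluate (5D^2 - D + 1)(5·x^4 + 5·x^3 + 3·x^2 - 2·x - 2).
5 x^{4} - 15 x^{3} + 288 x^{2} + 142 x + 30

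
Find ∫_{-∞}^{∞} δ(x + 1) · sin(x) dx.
- \sin{\left(1 \right)}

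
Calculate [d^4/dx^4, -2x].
-8\frac{d^{3}}{dx^{3}}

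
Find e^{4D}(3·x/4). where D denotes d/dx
\frac{3 x}{4} + 3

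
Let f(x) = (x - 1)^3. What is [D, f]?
3 \left(x - 1\right)^{2}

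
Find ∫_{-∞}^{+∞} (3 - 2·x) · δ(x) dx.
3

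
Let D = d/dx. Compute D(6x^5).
30 x^{4}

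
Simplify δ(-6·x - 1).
\frac{\delta(x + 1/6)}{6}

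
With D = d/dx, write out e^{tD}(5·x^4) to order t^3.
5 x \left(4 t^{3} + 6 t^{2} x + 4 t x^{2} + x^{3}\right)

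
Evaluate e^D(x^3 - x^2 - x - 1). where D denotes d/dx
x^{3} + 2 x^{2} - 2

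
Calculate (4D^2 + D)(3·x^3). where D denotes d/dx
9 x \left(x + 8\right)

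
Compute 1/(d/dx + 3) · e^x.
\frac{e^{x}}{4}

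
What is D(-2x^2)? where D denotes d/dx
- 4 x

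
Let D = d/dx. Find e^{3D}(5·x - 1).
5 x + 14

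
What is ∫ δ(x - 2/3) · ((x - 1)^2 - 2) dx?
- \frac{17}{9}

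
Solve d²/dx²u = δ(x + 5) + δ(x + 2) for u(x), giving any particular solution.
\frac{|x + 5|}{2} + \frac{|x + 2|}{2}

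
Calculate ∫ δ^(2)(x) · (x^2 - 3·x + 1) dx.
2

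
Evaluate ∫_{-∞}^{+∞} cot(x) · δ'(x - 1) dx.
\frac{1}{\sin^{2}{\left(1 \right)}}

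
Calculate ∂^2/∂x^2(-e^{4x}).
- 16 e^{4 x}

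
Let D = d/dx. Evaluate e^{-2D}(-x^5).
- x^{5} + 10 x^{4} - 40 x^{3} + 80 x^{2} - 80 x + 32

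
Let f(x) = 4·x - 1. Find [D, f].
4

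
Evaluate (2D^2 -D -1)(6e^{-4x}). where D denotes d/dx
210 e^{- 4 x}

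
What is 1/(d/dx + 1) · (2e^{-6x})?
- \frac{2 e^{- 6 x}}{5}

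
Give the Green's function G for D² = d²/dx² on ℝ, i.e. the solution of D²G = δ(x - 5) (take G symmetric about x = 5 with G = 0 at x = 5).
\frac{|x - 5|}{2}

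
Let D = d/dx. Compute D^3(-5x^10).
- 3600 x^{7}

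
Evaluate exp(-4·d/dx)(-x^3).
- x^{3} + 12 x^{2} - 48 x + 64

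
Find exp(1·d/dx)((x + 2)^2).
x^{2} + 6 x + 9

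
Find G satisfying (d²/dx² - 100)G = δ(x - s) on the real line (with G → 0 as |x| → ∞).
-\frac{e^{-10|x-s|}}{20}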